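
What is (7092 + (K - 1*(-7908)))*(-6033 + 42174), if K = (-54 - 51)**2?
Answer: 940569525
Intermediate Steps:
K = 11025 (K = (-105)**2 = 11025)
(7092 + (K - 1*(-7908)))*(-6033 + 42174) = (7092 + (11025 - 1*(-7908)))*(-6033 + 42174) = (7092 + (11025 + 7908))*36141 = (7092 + 18933)*36141 = 26025*36141 = 940569525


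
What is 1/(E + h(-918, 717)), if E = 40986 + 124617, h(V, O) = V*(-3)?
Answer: 1/168357 ≈ 5.9398e-6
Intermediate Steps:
h(V, O) = -3*V
E = 165603
1/(E + h(-918, 717)) = 1/(165603 - 3*(-918)) = 1/(165603 + 2754) = 1/168357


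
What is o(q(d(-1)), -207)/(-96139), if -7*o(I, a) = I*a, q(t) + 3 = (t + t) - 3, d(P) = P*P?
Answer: 828/672973 ≈ 0.0012304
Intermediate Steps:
d(P) = P**2
q(t) = -6 + 2*t (q(t) = -3 + ((t + t) - 3) = -3 + (2*t - 3) = -3 + (-3 + 2*t) = -6 + 2*t)
o(I, a) = -I*a/7
o(q(d(-1)), -207)/(-96139) = -1/7*(-6 + 2*(-1)**2)*(-207)/(-96139) = -1/7*(-6 + 2*1)*(-207)*(-1/96139) = -1/7*(-6 + 2)*(-207)*(-1/96139) = -1/7*(-4)*(-207)*(-1/96139) = -828/7*(-1/96139) = 828/672973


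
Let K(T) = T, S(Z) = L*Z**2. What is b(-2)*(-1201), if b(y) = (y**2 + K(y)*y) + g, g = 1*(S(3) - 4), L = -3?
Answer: 27623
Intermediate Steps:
S(Z) = -3*Z**2
g = -31 (g = 1*(-3*3**2 - 4) = 1*(-3*9 - 4) = 1*(-27 - 4) = 1*(-31) = -31)
b(y) = -31 + 2*y**2 (b(y) = (y**2 + y*y) - 31 = (y**2 + y**2) - 31 = 2*y**2 - 31 = -31 + 2*y**2)
b(-2)*(-1201) = (-31 + 2*(-2)**2)*(-1201) = (-31 + 2*4)*(-1201) = (-31 + 8)*(-1201) = -23*(-1201) = 27623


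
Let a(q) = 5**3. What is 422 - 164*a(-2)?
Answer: -20078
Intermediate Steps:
a(q) = 125
422 - 164*a(-2) = 422 - 164*125 = 422 - 20500 = -20078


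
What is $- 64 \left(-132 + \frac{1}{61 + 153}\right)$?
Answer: $\frac{903904}{107} \approx 8447.7$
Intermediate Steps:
$- 64 \left(-132 + \frac{1}{61 + 153}\right) = - 64 \left(-132 + \frac{1}{214}\right) = \left(-64\right) \left(- \frac{28247}{214}\right) = \frac{903904}{107}$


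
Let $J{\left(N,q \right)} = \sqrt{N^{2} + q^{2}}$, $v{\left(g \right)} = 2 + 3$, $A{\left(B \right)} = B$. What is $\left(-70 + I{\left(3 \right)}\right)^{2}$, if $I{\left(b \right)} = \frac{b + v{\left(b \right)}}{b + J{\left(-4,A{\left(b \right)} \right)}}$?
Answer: $4761$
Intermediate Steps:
$v{\left(g \right)} = 5$
$I{\left(b \right)} = \frac{5 + b}{b + \sqrt{16 + b^{2}}}$ ($I{\left(b \right)} = \frac{b + 5}{b + \sqrt{\left(-4\right)^{2} + b^{2}}} = \frac{5 + b}{b + \sqrt{16 + b^{2}}}$)
$\left(-70 + I{\left(3 \right)}\right)^{2} = \left(-70 + \frac{5 + 3}{3 + \sqrt{16 + 3^{2}}}\right)^{2} = \left(-70 + \frac{1}{3 + \sqrt{16 + 9}} \cdot 8\right)^{2} = \left(-70 + \frac{1}{3 + \sqrt{25}} \cdot 8\right)^{2} = \left(-70 + \frac{1}{3 + 5} \cdot 8\right)^{2} = \left(-70 + \frac{1}{8} \cdot 8\right)^{2} = \left(-70 + 1\right)^{2} = \left(-69\right)^{2} = 4761$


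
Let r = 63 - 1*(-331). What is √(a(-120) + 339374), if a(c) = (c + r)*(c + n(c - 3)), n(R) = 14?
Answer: √310330 ≈ 557.07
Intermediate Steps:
r = 394 (r = 63 + 331 = 394)
a(c) = (14 + c)*(394 + c) (a(c) = (c + 394)*(c + 14) = (394 + c)*(14 + c) = (14 + c)*(394 + c))
√(a(-120) + 339374) = √((5516 + (-120)² + 408*(-120)) + 339374) = √((5516 + 14400 - 48960) + 339374) = √(-29044 + 339374) = √310330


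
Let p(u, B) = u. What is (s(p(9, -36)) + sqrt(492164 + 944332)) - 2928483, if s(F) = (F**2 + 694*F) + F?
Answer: -2922147 + 4*sqrt(89781) ≈ -2.9209e+6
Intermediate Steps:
s(F) = F**2 + 695*F
(s(p(9, -36)) + sqrt(492164 + 944332)) - 2928483 = (9*(695 + 9) + sqrt(492164 + 944332)) - 2928483 = (9*704 + sqrt(1436496)) - 2928483 = (6336 + 4*sqrt(89781)) - 2928483 = -2922147 + 4*sqrt(89781)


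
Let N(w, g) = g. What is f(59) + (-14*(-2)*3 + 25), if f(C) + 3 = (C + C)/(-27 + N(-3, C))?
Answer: 1755/16 ≈ 109.69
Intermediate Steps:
f(C) = -3 + 2*C/(-27 + C) (f(C) = -3 + (C + C)/(-27 + C) = -3 + (2*C)/(-27 + C) = -3 + 2*C/(-27 + C))
f(59) + (-14*(-2)*3 + 25) = (81 - 1*59)/(-27 + 59) + (-14*(-2)*3 + 25) = (81 - 59)/32 + (28*3 + 25) = (1/32)*22 + (84 + 25) = 11/16 + 109 = 1755/16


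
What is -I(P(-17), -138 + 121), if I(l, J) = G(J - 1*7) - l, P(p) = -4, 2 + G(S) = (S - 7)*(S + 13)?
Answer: -343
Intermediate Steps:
G(S) = -2 + (-7 + S)*(13 + S) (G(S) = -2 + (S - 7)*(S + 13) = -2 + (-7 + S)*(13 + S))
I(l, J) = -135 + (-7 + J)² - l + 6*J (I(l, J) = (-93 + (J - 1*7)² + 6*(J - 1*7)) - l = (-93 + (J - 7)² + 6*(J - 7)) - l = (-93 + (-7 + J)² + 6*(-7 + J)) - l = (-93 + (-7 + J)² + (-42 + 6*J)) - l = (-135 + (-7 + J)² + 6*J) - l = -135 + (-7 + J)² - l + 6*J)
-I(P(-17), -138 + 121) = -(-86 + (-138 + 121)² - 1*(-4) - 8*(-138 + 121)) = -(-86 + (-17)² + 4 - 8*(-17)) = -(-86 + 289 + 4 + 136) = -1*343 = -343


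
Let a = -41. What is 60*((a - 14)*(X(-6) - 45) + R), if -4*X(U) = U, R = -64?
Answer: 139710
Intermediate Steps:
X(U) = -U/4
60*((a - 14)*(X(-6) - 45) + R) = 60*((-41 - 14)*(-¼*(-6) - 45) - 64) = 60*(-55*(3/2 - 45) - 64) = 60*(-55*(-87/2) - 64) = 60*(4785/2 - 64) = 60*(4657/2) = 139710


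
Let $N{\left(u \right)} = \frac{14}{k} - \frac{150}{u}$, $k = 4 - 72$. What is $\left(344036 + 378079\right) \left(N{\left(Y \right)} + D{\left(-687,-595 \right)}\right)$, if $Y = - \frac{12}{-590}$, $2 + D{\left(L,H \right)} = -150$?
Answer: $- \frac{184807281375}{34} \approx -5.4355 \cdot 10^{9}$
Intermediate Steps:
$D{\left(L,H \right)} = -152$ ($D{\left(L,H \right)} = -2 - 150 = -152$)
$Y = \frac{6}{295}$ ($Y = \left(-12\right) \left(- \frac{1}{590}\right) = \frac{6}{295} \approx 0.020339$)
$k = -68$ ($k = 4 - 72 = -68$)
$N{\left(u \right)} = - \frac{7}{34} - \frac{150}{u}$ ($N{\left(u \right)} = \frac{14}{-68} - \frac{150}{u} = 14 \left(- \frac{1}{68}\right) - \frac{150}{u} = - \frac{7}{34} - \frac{150}{u}$)
$\left(344036 + 378079\right) \left(N{\left(Y \right)} + D{\left(-687,-595 \right)}\right) = \left(344036 + 378079\right) \left(\left(- \frac{7}{34} - \frac{150}{\frac{6}{295}}\right) - 152\right) = 722115 \left(\left(- \frac{7}{34} - 7375\right) - 152\right) = 722115 \left(- \frac{250757}{34} - 152\right) = 722115 \left(- \frac{255925}{34}\right) = - \frac{184807281375}{34}$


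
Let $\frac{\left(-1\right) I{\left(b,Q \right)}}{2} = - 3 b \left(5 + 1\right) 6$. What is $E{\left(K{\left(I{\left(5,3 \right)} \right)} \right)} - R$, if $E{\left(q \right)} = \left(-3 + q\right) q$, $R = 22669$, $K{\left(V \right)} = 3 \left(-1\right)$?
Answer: $-22651$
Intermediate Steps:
$I{\left(b,Q \right)} = 216 b$ ($I{\left(b,Q \right)} = - 2 - 3 b \left(5 + 1\right) 6 = - 2 - 3 b 6 \cdot 6 = - 2 - 18 b 6 = - 2 \left(- 108 b\right) = 216 b$)
$K{\left(V \right)} = -3$
$E{\left(q \right)} = q \left(-3 + q\right)$
$E{\left(K{\left(I{\left(5,3 \right)} \right)} \right)} - R = - 3 \left(-3 - 3\right) - 22669 = \left(-3\right) \left(-6\right) - 22669 = 18 - 22669 = -22651$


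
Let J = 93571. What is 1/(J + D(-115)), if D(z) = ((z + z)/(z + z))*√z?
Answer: 93571/8755532156 - I*√115/8755532156 ≈ 1.0687e-5 - 1.2248e-9*I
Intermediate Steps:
D(z) = √z (D(z) = ((2*z)/((2*z)))*√z = ((2*z)*(1/(2*z)))*√z = 1*√z = √z)
1/(J + D(-115)) = 1/(93571 + √(-115)) = 1/(93571 + I*√115)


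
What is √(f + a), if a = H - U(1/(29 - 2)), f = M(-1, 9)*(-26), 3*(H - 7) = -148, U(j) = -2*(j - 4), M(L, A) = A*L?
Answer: 11*√123/9 ≈ 13.555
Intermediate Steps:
U(j) = 8 - 2*j (U(j) = -2*(-4 + j) = 8 - 2*j)
H = -127/3 (H = 7 + (⅓)*(-148) = 7 - 148/3 = -127/3 ≈ -42.333)
f = 234 (f = (9*(-1))*(-26) = -9*(-26) = 234)
a = -1357/27 (a = -127/3 - (8 - 2/(29 - 2)) = -127/3 - (8 - 2/27) = -127/3 - 1*214/27 = -127/3 - 214/27 = -1357/27 ≈ -50.259)
√(f + a) = √(234 - 1357/27) = √(4961/27) = 11*√123/9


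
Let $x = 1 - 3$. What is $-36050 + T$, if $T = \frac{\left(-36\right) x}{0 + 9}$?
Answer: $-36042$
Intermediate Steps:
$x = -2$ ($x = 1 - 3 = -2$)
$T = 8$ ($T = \frac{\left(-36\right) \left(-2\right)}{0 + 9} = \frac{72}{9} = 72 \cdot \frac{1}{9} = 8$)
$-36050 + T = -36050 + 8 = -36042$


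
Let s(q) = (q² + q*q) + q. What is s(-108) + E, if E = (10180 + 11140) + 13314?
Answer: 57854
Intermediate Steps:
s(q) = q + 2*q² (s(q) = (q² + q²) + q = 2*q² + q = q + 2*q²)
E = 34634 (E = 21320 + 13314 = 34634)
s(-108) + E = -108*(1 + 2*(-108)) + 34634 = -108*(1 - 216) + 34634 = -108*(-215) + 34634 = 23220 + 34634 = 57854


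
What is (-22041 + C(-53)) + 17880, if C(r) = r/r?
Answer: -4160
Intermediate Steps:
C(r) = 1
(-22041 + C(-53)) + 17880 = (-22041 + 1) + 17880 = -22040 + 17880 = -4160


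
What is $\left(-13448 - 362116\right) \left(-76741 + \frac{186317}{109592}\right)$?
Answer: $\frac{112803509130615}{3914} \approx 2.8821 \cdot 10^{10}$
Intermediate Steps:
$\left(-13448 - 362116\right) \left(-76741 + \frac{186317}{109592}\right) = - 375564 \left(-76741 + 186317 \cdot \frac{1}{109592}\right) = - 375564 \left(-76741 + \frac{186317}{109592}\right) = \left(-375564\right) \left(- \frac{8410013355}{109592}\right) = \frac{112803509130615}{3914}$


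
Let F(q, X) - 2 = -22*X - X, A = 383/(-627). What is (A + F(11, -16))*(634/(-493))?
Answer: -146838838/309111 ≈ -475.04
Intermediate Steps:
A = -383/627 (A = 383*(-1/627) = -383/627 ≈ -0.61085)
F(q, X) = 2 - 23*X (F(q, X) = 2 + (-22*X - X) = 2 - 23*X)
(A + F(11, -16))*(634/(-493)) = (-383/627 + (2 - 23*(-16)))*(634/(-493)) = (-383/627 + (2 + 368))*(634*(-1/493)) = (-383/627 + 370)*(-634/493) = (231607/627)*(-634/493) = -146838838/309111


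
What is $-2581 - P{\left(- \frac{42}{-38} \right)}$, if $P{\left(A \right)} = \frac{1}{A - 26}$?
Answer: $- \frac{1220794}{473} \approx -2581.0$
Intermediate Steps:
$P{\left(A \right)} = \frac{1}{-26 + A}$
$-2581 - P{\left(- \frac{42}{-38} \right)} = -2581 - \frac{1}{-26 - \frac{42}{-38}} = -2581 - \frac{1}{-26 - - \frac{21}{19}} = -2581 - \frac{1}{-26 + \frac{21}{19}} = -2581 - \frac{1}{- \frac{473}{19}} = -2581 - - \frac{19}{473} = -2581 + \frac{19}{473} = - \frac{1220794}{473}$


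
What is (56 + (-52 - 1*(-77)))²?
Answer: 6561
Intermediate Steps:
(56 + (-52 - 1*(-77)))² = (56 + (-52 + 77))² = (56 + 25)² = 81² = 6561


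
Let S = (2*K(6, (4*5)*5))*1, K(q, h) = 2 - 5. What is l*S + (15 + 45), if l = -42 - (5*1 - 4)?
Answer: 318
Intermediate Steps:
K(q, h) = -3
l = -43 (l = -42 - (5 - 4) = -42 - 1*1 = -42 - 1 = -43)
S = -6 (S = (2*(-3))*1 = -6*1 = -6)
l*S + (15 + 45) = -43*(-6) + (15 + 45) = 258 + 60 = 318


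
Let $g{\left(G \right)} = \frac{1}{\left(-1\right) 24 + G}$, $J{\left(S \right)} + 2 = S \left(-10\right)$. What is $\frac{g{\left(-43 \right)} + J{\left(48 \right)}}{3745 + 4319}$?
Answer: $- \frac{10765}{180096} \approx -0.059774$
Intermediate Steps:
$J{\left(S \right)} = -2 - 10 S$ ($J{\left(S \right)} = -2 + S \left(-10\right) = -2 - 10 S$)
$g{\left(G \right)} = \frac{1}{-24 + G}$
$\frac{g{\left(-43 \right)} + J{\left(48 \right)}}{3745 + 4319} = \frac{\frac{1}{-24 - 43} - 482}{3745 + 4319} = \frac{\frac{1}{-67} - 482}{8064} = \left(- \frac{1}{67} - 482\right) \frac{1}{8064} = \left(- \frac{32295}{67}\right) \frac{1}{8064} = - \frac{10765}{180096}$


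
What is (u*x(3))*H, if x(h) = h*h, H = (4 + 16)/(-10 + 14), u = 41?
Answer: 1845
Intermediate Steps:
H = 5 (H = 20/4 = 20*(¼) = 5)
x(h) = h²
(u*x(3))*H = (41*3²)*5 = (41*9)*5 = 369*5 = 1845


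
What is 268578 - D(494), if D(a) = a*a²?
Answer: -120285206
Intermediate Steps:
D(a) = a³
268578 - D(494) = 268578 - 1*494³ = 268578 - 1*120553784 = 268578 - 120553784 = -120285206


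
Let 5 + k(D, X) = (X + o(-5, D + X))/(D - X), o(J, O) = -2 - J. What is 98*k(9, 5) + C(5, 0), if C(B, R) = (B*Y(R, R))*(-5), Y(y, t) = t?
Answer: -294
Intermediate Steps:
C(B, R) = -5*B*R (C(B, R) = (B*R)*(-5) = -5*B*R)
k(D, X) = -5 + (3 + X)/(D - X) (k(D, X) = -5 + (X + (-2 - 1*(-5)))/(D - X) = -5 + (X + (-2 + 5))/(D - X) = -5 + (X + 3)/(D - X) = -5 + (3 + X)/(D - X))
98*k(9, 5) + C(5, 0) = 98*((3 - 5*9 + 6*5)/(9 - 1*5)) - 5*5*0 = 98*((3 - 45 + 30)/(9 - 5)) + 0 = 98*(-12/4) + 0 = 98*((¼)*(-12)) + 0 = 98*(-3) + 0 = -294 + 0 = -294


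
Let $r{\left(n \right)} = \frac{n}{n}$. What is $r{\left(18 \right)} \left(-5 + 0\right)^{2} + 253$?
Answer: $278$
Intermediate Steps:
$r{\left(n \right)} = 1$
$r{\left(18 \right)} \left(-5 + 0\right)^{2} + 253 = 1 \left(-5 + 0\right)^{2} + 253 = 1 \left(-5\right)^{2} + 253 = 1 \cdot 25 + 253 = 25 + 253 = 278$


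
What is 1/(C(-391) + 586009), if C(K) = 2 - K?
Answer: 1/586402 ≈ 1.7053e-6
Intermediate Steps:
1/(C(-391) + 586009) = 1/((2 - 1*(-391)) + 586009) = 1/((2 + 391) + 586009) = 1/(393 + 586009) = 1/586402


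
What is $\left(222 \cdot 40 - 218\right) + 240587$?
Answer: $249249$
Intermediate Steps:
$\left(222 \cdot 40 - 218\right) + 240587 = \left(8880 - 218\right) + 240587 = 8662 + 240587 = 249249$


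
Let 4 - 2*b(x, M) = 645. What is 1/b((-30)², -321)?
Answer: -2/641 ≈ -0.0031201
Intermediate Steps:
b(x, M) = -641/2 (b(x, M) = 2 - ½*645 = 2 - 645/2 = -641/2)
1/b((-30)², -321) = 1/(-641/2) = -2/641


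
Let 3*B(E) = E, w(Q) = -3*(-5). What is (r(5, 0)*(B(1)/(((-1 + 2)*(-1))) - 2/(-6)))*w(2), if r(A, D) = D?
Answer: 0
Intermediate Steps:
w(Q) = 15
B(E) = E/3
(r(5, 0)*(B(1)/(((-1 + 2)*(-1))) - 2/(-6)))*w(2) = (0*(((1/3)*1)/(((-1 + 2)*(-1))) - 2/(-6)))*15 = (0*(1/(3*((1*(-1)))) - 2*(-1/6)))*15 = (0*((1/3)/(-1) + 1/3))*15 = (0*((1/3)*(-1) + 1/3))*15 = (0*(-1/3 + 1/3))*15 = (0*0)*15 = 0*15 = 0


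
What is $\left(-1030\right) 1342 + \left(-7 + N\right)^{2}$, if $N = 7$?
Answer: $-1382260$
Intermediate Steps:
$\left(-1030\right) 1342 + \left(-7 + N\right)^{2} = \left(-1030\right) 1342 + \left(-7 + 7\right)^{2} = -1382260 + 0^{2} = -1382260 + 0 = -1382260$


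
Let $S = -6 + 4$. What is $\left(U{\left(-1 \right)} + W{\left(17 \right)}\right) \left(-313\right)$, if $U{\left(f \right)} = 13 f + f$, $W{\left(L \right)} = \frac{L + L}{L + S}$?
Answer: $\frac{55088}{15} \approx 3672.5$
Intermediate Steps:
$S = -2$
$W{\left(L \right)} = \frac{2 L}{-2 + L}$ ($W{\left(L \right)} = \frac{L + L}{L - 2} = \frac{2 L}{-2 + L}$)
$U{\left(f \right)} = 14 f$
$\left(U{\left(-1 \right)} + W{\left(17 \right)}\right) \left(-313\right) = \left(14 \left(-1\right) + 2 \cdot 17 \frac{1}{-2 + 17}\right) \left(-313\right) = \left(-14 + 2 \cdot 17 \cdot \frac{1}{15}\right) \left(-313\right) = \left(-14 + \frac{34}{15}\right) \left(-313\right) = \left(- \frac{176}{15}\right) \left(-313\right) = \frac{55088}{15}$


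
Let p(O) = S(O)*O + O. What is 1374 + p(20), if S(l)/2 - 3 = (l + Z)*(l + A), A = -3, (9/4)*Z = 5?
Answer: 149626/9 ≈ 16625.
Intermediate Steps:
Z = 20/9 (Z = (4/9)*5 = 20/9 ≈ 2.2222)
S(l) = 6 + 2*(-3 + l)*(20/9 + l) (S(l) = 6 + 2*((l + 20/9)*(l - 3)) = 6 + 2*((20/9 + l)*(-3 + l)) = 6 + 2*((-3 + l)*(20/9 + l)) = 6 + 2*(-3 + l)*(20/9 + l))
p(O) = O + O*(-22/3 + 2*O² - 14*O/9) (p(O) = (-22/3 + 2*O² - 14*O/9)*O + O = O*(-22/3 + 2*O² - 14*O/9) + O = O + O*(-22/3 + 2*O² - 14*O/9))
1374 + p(20) = 1374 + (⅑)*20*(-57 - 14*20 + 18*20²) = 1374 + (⅑)*20*(-57 - 280 + 18*400) = 1374 + (⅑)*20*(-57 - 280 + 7200) = 1374 + (⅑)*20*6863 = 1374 + 137260/9 = 149626/9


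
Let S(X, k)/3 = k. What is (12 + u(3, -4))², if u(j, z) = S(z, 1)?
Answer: 225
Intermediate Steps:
S(X, k) = 3*k
u(j, z) = 3 (u(j, z) = 3*1 = 3)
(12 + u(3, -4))² = (12 + 3)² = 15² = 225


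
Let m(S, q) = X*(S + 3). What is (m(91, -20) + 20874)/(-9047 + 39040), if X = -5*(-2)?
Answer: 21814/29993 ≈ 0.72730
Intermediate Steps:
X = 10
m(S, q) = 30 + 10*S (m(S, q) = 10*(S + 3) = 10*(3 + S) = 30 + 10*S)
(m(91, -20) + 20874)/(-9047 + 39040) = ((30 + 10*91) + 20874)/(-9047 + 39040) = ((30 + 910) + 20874)/29993 = (940 + 20874)*(1/29993) = 21814*(1/29993) = 21814/29993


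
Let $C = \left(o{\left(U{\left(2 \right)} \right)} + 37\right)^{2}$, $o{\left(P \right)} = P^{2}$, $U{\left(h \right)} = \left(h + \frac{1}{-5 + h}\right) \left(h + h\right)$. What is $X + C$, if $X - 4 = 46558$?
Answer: $\frac{4308811}{81} \approx 53195.0$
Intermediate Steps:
$U{\left(h \right)} = 2 h \left(h + \frac{1}{-5 + h}\right)$ ($U{\left(h \right)} = \left(h + \frac{1}{-5 + h}\right) 2 h = 2 h \left(h + \frac{1}{-5 + h}\right)$)
$X = 46562$ ($X = 4 + 46558 = 46562$)
$C = \frac{537289}{81}$ ($C = \left(\left(2 \cdot 2 \frac{1}{-5 + 2} \left(1 + 2^{2} - 10\right)\right)^{2} + 37\right)^{2} = \left(\left(2 \cdot 2 \frac{1}{-3} \left(1 + 4 - 10\right)\right)^{2} + 37\right)^{2} = \left(\left(2 \cdot 2 \left(- \frac{1}{3}\right) \left(-5\right)\right)^{2} + 37\right)^{2} = \left(\left(\frac{20}{3}\right)^{2} + 37\right)^{2} = \left(\frac{400}{9} + 37\right)^{2} = \left(\frac{733}{9}\right)^{2} = \frac{537289}{81} \approx 6633.2$)
$X + C = 46562 + \frac{537289}{81} = \frac{4308811}{81}$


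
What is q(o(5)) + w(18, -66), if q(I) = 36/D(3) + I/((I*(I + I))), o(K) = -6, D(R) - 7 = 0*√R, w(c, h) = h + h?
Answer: -10663/84 ≈ -126.94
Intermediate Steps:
w(c, h) = 2*h
D(R) = 7 (D(R) = 7 + 0*√R = 7 + 0 = 7)
q(I) = 36/7 + 1/(2*I) (q(I) = 36/7 + I/((I*(I + I))) = 36*(⅐) + I/((I*(2*I))) = 36/7 + I/((2*I²)) = 36/7 + I*(1/(2*I²)) = 36/7 + 1/(2*I))
q(o(5)) + w(18, -66) = (1/14)*(7 + 72*(-6))/(-6) + 2*(-66) = (1/14)*(-⅙)*(7 - 432) - 132 = (1/14)*(-⅙)*(-425) - 132 = 425/84 - 132 = -10663/84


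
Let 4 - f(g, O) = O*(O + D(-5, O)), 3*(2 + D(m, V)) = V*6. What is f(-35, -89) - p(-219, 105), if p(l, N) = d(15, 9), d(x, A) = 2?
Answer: -23939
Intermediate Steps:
D(m, V) = -2 + 2*V (D(m, V) = -2 + (V*6)/3 = -2 + (6*V)/3 = -2 + 2*V)
p(l, N) = 2
f(g, O) = 4 - O*(-2 + 3*O) (f(g, O) = 4 - O*(O + (-2 + 2*O)) = 4 - O*(-2 + 3*O))
f(-35, -89) - p(-219, 105) = (4 - 3*(-89)**2 + 2*(-89)) - 1*2 = (4 - 3*7921 - 178) - 2 = (4 - 23763 - 178) - 2 = -23937 - 2 = -23939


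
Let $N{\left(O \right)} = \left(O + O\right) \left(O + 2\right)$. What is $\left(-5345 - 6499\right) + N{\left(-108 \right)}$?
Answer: $11052$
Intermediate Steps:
$N{\left(O \right)} = 2 O \left(2 + O\right)$
$\left(-5345 - 6499\right) + N{\left(-108 \right)} = \left(-5345 - 6499\right) + 2 \left(-108\right) \left(2 - 108\right) = -11844 + 2 \left(-108\right) \left(-106\right) = -11844 + 22896 = 11052$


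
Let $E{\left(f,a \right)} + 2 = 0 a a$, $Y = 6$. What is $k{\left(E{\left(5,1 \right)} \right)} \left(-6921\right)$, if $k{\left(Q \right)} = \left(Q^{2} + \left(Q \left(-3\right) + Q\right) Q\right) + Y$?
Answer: $-13842$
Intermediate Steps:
$E{\left(f,a \right)} = -2$ ($E{\left(f,a \right)} = -2 + 0 a a = -2 + 0 a = -2 + 0 = -2$)
$k{\left(Q \right)} = 6 - Q^{2}$ ($k{\left(Q \right)} = \left(Q^{2} + \left(Q \left(-3\right) + Q\right) Q\right) + 6 = \left(Q^{2} + \left(- 3 Q + Q\right) Q\right) + 6 = \left(Q^{2} + - 2 Q Q\right) + 6 = \left(Q^{2} - 2 Q^{2}\right) + 6 = - Q^{2} + 6 = 6 - Q^{2}$)
$k{\left(E{\left(5,1 \right)} \right)} \left(-6921\right) = \left(6 - \left(-2\right)^{2}\right) \left(-6921\right) = \left(6 - 4\right) \left(-6921\right) = 2 \left(-6921\right) = -13842$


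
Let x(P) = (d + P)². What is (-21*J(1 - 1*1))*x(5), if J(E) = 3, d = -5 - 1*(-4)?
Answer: -1008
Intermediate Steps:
d = -1 (d = -5 + 4 = -1)
x(P) = (-1 + P)²
(-21*J(1 - 1*1))*x(5) = (-21*3)*(-1 + 5)² = -63*4² = -63*16 = -1008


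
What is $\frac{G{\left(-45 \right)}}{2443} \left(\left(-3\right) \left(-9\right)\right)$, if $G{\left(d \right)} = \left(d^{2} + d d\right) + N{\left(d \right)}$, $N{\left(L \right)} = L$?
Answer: $\frac{108135}{2443} \approx 44.263$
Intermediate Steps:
$G{\left(d \right)} = d + 2 d^{2}$ ($G{\left(d \right)} = \left(d^{2} + d d\right) + d = \left(d^{2} + d^{2}\right) + d = 2 d^{2} + d = d + 2 d^{2}$)
$\frac{G{\left(-45 \right)}}{2443} \left(\left(-3\right) \left(-9\right)\right) = \frac{\left(-45\right) \left(1 + 2 \left(-45\right)\right)}{2443} \left(\left(-3\right) \left(-9\right)\right) = - 45 \left(1 - 90\right) \frac{1}{2443} \cdot 27 = \left(-45\right) \left(-89\right) \frac{1}{2443} \cdot 27 = 4005 \cdot \frac{1}{2443} \cdot 27 = \frac{4005}{2443} \cdot 27 = \frac{108135}{2443}$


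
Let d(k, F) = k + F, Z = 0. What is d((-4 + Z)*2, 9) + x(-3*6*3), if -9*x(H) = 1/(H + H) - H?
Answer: -4859/972 ≈ -4.9990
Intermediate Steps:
d(k, F) = F + k
x(H) = -1/(18*H) + H/9 (x(H) = -(1/(H + H) - H)/9 = -(1/(2*H) - H)/9 = -1/(18*H) + H/9)
d((-4 + Z)*2, 9) + x(-3*6*3) = (9 + (-4 + 0)*2) + (-1/(18*(-3*6*3)) + (-3*6*3)/9) = (9 - 4*2) + (-1/(18*((-18*3))) + (-18*3)/9) = (9 - 8) + (-1/18/(-54) + (1/9)*(-54)) = 1 + (-1/18*(-1/54) - 6) = 1 + (1/972 - 6) = 1 - 5831/972 = -4859/972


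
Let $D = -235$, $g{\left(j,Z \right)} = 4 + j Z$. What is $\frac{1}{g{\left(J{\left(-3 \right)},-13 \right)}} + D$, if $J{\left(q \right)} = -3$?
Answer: $- \frac{10104}{43} \approx -234.98$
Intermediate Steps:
$g{\left(j,Z \right)} = 4 + Z j$
$\frac{1}{g{\left(J{\left(-3 \right)},-13 \right)}} + D = \frac{1}{4 - -39} - 235 = \frac{1}{4 + 39} - 235 = \frac{1}{43} - 235 = - \frac{10104}{43}$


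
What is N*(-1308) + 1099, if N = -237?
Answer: 311095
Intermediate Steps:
N*(-1308) + 1099 = -237*(-1308) + 1099 = 309996 + 1099 = 311095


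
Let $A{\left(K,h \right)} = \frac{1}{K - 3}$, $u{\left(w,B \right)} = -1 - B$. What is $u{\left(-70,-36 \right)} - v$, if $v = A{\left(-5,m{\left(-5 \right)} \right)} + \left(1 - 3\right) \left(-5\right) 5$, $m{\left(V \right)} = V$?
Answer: $- \frac{119}{8} \approx -14.875$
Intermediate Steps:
$A{\left(K,h \right)} = \frac{1}{-3 + K}$
$v = \frac{399}{8}$ ($v = \frac{1}{-3 - 5} + \left(1 - 3\right) \left(-5\right) 5 = \frac{1}{-8} + \left(-2\right) \left(-5\right) 5 = - \frac{1}{8} + 10 \cdot 5 = - \frac{1}{8} + 50 = \frac{399}{8} \approx 49.875$)
$u{\left(-70,-36 \right)} - v = \left(-1 - -36\right) - \frac{399}{8} = \left(-1 + 36\right) - \frac{399}{8} = 35 - \frac{399}{8} = - \frac{119}{8}$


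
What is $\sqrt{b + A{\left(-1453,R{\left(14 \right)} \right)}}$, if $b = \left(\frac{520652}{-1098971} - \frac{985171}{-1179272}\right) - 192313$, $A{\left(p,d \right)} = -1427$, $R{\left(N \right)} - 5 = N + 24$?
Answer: $\frac{i \sqrt{81350257500396357813153856874}}{647992864556} \approx 440.16 i$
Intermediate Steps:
$R{\left(N \right)} = 29 + N$ ($R{\left(N \right)} = 5 + \left(N + 24\right) = 5 + \left(24 + N\right) = 29 + N$)
$b = - \frac{249234434838682359}{1295985729112}$ ($b = \left(520652 \left(- \frac{1}{1098971}\right) - - \frac{985171}{1179272}\right) - 192313 = \left(- \frac{520652}{1098971} + \frac{985171}{1179272}\right) - 192313 = \frac{468684033697}{1295985729112} - 192313 = - \frac{249234434838682359}{1295985729112} \approx -1.9231 \cdot 10^{5}$)
$\sqrt{b + A{\left(-1453,R{\left(14 \right)} \right)}} = \sqrt{- \frac{249234434838682359}{1295985729112} - 1427} = \sqrt{- \frac{251083806474125183}{1295985729112}} = \frac{i \sqrt{81350257500396357813153856874}}{647992864556}$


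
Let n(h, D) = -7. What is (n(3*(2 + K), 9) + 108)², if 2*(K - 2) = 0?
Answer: 10201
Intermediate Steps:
K = 2 (K = 2 + (½)*0 = 2 + 0 = 2)
(n(3*(2 + K), 9) + 108)² = (-7 + 108)² = 101² = 10201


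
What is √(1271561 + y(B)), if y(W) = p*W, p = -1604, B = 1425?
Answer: I*√1014139 ≈ 1007.0*I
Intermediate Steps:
y(W) = -1604*W
√(1271561 + y(B)) = √(1271561 - 1604*1425) = √(1271561 - 2285700) = √(-1014139) = I*√1014139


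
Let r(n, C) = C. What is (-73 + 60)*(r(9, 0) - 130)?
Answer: 1690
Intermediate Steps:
(-73 + 60)*(r(9, 0) - 130) = (-73 + 60)*(0 - 130) = -13*(-130) = 1690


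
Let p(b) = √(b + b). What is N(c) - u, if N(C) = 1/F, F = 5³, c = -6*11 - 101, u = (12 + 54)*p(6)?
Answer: 1/125 - 132*√3 ≈ -228.62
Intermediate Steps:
p(b) = √2*√b (p(b) = √(2*b) = √2*√b)
u = 132*√3 (u = (12 + 54)*(√2*√6) = 66*(2*√3) = 132*√3 ≈ 228.63)
c = -167 (c = -66 - 101 = -167)
F = 125
N(C) = 1/125
N(c) - u = 1/125 - 132*√3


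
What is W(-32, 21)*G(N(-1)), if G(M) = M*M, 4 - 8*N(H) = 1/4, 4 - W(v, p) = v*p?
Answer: 38025/256 ≈ 148.54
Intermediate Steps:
W(v, p) = 4 - p*v (W(v, p) = 4 - v*p = 4 - p*v)
N(H) = 15/32 (N(H) = ½ - ⅛/4 = ½ - ⅛*¼ = ½ - 1/32 = 15/32)
G(M) = M²
W(-32, 21)*G(N(-1)) = (4 - 1*21*(-32))*(15/32)² = (4 + 672)*(225/1024) = 676*(225/1024) = 38025/256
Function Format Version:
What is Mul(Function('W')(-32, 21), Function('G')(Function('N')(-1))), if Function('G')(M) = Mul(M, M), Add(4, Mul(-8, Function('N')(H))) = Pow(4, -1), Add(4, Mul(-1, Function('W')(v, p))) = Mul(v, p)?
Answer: Rational(38025, 256) ≈ 148.54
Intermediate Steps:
Function('W')(v, p) = Add(4, Mul(-1, p, v)) (Function('W')(v, p) = Add(4, Mul(-1, Mul(v, p))) = Add(4, Mul(-1, Mul(p, v))) = Add(4, Mul(-1, p, v)))
Function('N')(H) = Rational(15, 32) (Function('N')(H) = Add(Rational(1, 2), Mul(Rational(-1, 8), Pow(4, -1))) = Add(Rational(1, 2), Mul(Rational(-1, 8), Rational(1, 4))) = Add(Rational(1, 2), Rational(-1, 32)) = Rational(15, 32))
Function('G')(M) = Pow(M, 2)
Mul(Function('W')(-32, 21), Function('G')(Function('N')(-1))) = Mul(Add(4, Mul(-1, 21, -32)), Pow(Rational(15, 32), 2)) = Mul(Add(4, 672), Rational(225, 1024)) = Mul(676, Rational(225, 1024)) = Rational(38025, 256)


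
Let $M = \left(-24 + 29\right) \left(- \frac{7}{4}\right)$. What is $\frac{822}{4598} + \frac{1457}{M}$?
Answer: $- \frac{13384187}{80465} \approx -166.34$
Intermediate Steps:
$M = - \frac{35}{4}$ ($M = 5 \left(\left(-7\right) \frac{1}{4}\right) = 5 \left(- \frac{7}{4}\right) = - \frac{35}{4} \approx -8.75$)
$\frac{822}{4598} + \frac{1457}{M} = \frac{822}{4598} + \frac{1457}{- \frac{35}{4}} = 822 \cdot \frac{1}{4598} + 1457 \left(- \frac{4}{35}\right) = \frac{411}{2299} - \frac{5828}{35} = - \frac{13384187}{80465}$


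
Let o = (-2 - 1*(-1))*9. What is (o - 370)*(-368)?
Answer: 139472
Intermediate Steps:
o = -9 (o = (-2 + 1)*9 = -1*9 = -9)
(o - 370)*(-368) = (-9 - 370)*(-368) = -379*(-368) = 139472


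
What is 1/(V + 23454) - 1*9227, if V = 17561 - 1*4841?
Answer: -333777497/36174 ≈ -9227.0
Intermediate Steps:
V = 12720 (V = 17561 - 4841 = 12720)
1/(V + 23454) - 1*9227 = 1/(12720 + 23454) - 1*9227 = 1/36174 - 9227 = -333777497/36174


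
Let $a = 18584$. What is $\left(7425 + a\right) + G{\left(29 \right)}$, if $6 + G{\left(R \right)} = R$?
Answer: $26032$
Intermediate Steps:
$G{\left(R \right)} = -6 + R$
$\left(7425 + a\right) + G{\left(29 \right)} = \left(7425 + 18584\right) + \left(-6 + 29\right) = 26009 + 23 = 26032$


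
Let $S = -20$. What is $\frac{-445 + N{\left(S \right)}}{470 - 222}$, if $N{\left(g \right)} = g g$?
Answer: $- \frac{45}{248} \approx -0.18145$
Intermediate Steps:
$N{\left(g \right)} = g^{2}$
$\frac{-445 + N{\left(S \right)}}{470 - 222} = \frac{-445 + \left(-20\right)^{2}}{470 - 222} = \frac{-445 + 400}{248} = \left(-45\right) \frac{1}{248} = - \frac{45}{248}$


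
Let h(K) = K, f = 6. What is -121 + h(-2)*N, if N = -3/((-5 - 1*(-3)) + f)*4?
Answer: -115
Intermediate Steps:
N = -3 (N = -3/((-5 - 1*(-3)) + 6)*4 = -3/((-5 + 3) + 6)*4 = -3/(-2 + 6)*4 = -3/4*4 = -3*¼*4 = -¾*4 = -3)
-121 + h(-2)*N = -121 - 2*(-3) = -121 + 6 = -115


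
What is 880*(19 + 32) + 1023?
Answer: 45903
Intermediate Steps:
880*(19 + 32) + 1023 = 880*51 + 1023 = 44880 + 1023 = 45903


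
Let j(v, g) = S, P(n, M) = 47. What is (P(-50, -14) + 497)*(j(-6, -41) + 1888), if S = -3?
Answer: 1025440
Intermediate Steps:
j(v, g) = -3
(P(-50, -14) + 497)*(j(-6, -41) + 1888) = (47 + 497)*(-3 + 1888) = 544*1885 = 1025440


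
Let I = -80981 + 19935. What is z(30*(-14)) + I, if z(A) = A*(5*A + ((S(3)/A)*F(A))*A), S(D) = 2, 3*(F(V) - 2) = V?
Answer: 936874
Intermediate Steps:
F(V) = 2 + V/3
I = -61046
z(A) = A*(4 + 17*A/3) (z(A) = A*(5*A + ((2/A)*(2 + A/3))*A) = A*(5*A + (2*(2 + A/3)/A)*A) = A*(5*A + (4 + 2*A/3)) = A*(4 + 17*A/3))
z(30*(-14)) + I = (30*(-14))*(12 + 17*(30*(-14)))/3 - 61046 = (⅓)*(-420)*(12 + 17*(-420)) - 61046 = (⅓)*(-420)*(12 - 7140) - 61046 = (⅓)*(-420)*(-7128) - 61046 = 997920 - 61046 = 936874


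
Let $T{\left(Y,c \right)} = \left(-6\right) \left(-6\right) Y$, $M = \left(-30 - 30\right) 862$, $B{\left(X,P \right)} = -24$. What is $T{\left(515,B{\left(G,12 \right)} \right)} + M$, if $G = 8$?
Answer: $-33180$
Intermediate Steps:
$M = -51720$ ($M = \left(-60\right) 862 = -51720$)
$T{\left(Y,c \right)} = 36 Y$
$T{\left(515,B{\left(G,12 \right)} \right)} + M = 36 \cdot 515 - 51720 = 18540 - 51720 = -33180$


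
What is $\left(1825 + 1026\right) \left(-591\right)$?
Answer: $-1684941$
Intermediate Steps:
$\left(1825 + 1026\right) \left(-591\right) = 2851 \left(-591\right) = -1684941$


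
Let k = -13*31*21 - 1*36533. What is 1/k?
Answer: -1/44996 ≈ -2.2224e-5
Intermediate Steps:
k = -44996 (k = -403*21 - 36533 = -8463 - 36533 = -44996)
1/k = 1/(-44996) = -1/44996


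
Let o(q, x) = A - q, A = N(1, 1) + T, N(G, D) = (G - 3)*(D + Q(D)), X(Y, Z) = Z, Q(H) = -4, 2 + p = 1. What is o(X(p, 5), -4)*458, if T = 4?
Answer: 2290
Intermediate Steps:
p = -1 (p = -2 + 1 = -1)
N(G, D) = (-4 + D)*(-3 + G) (N(G, D) = (G - 3)*(D - 4) = (-3 + G)*(-4 + D) = (-4 + D)*(-3 + G))
A = 10 (A = (12 - 4*1 - 3*1 + 1*1) + 4 = (12 - 4 - 3 + 1) + 4 = 6 + 4 = 10)
o(q, x) = 10 - q
o(X(p, 5), -4)*458 = (10 - 1*5)*458 = (10 - 5)*458 = 5*458 = 2290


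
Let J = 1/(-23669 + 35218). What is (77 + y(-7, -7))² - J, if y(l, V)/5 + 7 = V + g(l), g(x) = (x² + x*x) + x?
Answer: 2465064755/11549 ≈ 2.1344e+5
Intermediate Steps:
J = 1/11549 ≈ 8.6588e-5
g(x) = x + 2*x² (g(x) = (x² + x²) + x = 2*x² + x = x + 2*x²)
y(l, V) = -35 + 5*V + 5*l*(1 + 2*l) (y(l, V) = -35 + 5*(V + l*(1 + 2*l)) = -35 + (5*V + 5*l*(1 + 2*l)) = -35 + 5*V + 5*l*(1 + 2*l))
(77 + y(-7, -7))² - J = (77 + (-35 + 5*(-7) + 5*(-7)*(1 + 2*(-7))))² - 1*1/11549 = (77 + (-35 - 35 + 5*(-7)*(1 - 14)))² - 1/11549 = (77 + (-35 - 35 + 5*(-7)*(-13)))² - 1/11549 = (77 + (-35 - 35 + 455))² - 1/11549 = (77 + 385)² - 1/11549 = 462² - 1/11549 = 213444 - 1/11549 = 2465064755/11549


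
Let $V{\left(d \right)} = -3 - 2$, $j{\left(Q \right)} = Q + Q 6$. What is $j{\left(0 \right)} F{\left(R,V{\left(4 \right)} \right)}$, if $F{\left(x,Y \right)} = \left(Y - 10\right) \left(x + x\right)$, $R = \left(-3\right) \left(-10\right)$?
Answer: $0$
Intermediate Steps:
$j{\left(Q \right)} = 7 Q$ ($j{\left(Q \right)} = Q + 6 Q = 7 Q$)
$R = 30$
$V{\left(d \right)} = -5$
$F{\left(x,Y \right)} = 2 x \left(-10 + Y\right)$ ($F{\left(x,Y \right)} = \left(-10 + Y\right) 2 x = 2 x \left(-10 + Y\right)$)
$j{\left(0 \right)} F{\left(R,V{\left(4 \right)} \right)} = 7 \cdot 0 \cdot 2 \cdot 30 \left(-10 - 5\right) = 0 \cdot 2 \cdot 30 \left(-15\right) = 0 \left(-900\right) = 0$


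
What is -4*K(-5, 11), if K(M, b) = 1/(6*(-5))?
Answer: 2/15 ≈ 0.13333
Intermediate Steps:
K(M, b) = -1/30 (K(M, b) = 1/(-30) = -1/30)
-4*K(-5, 11) = -4*(-1/30) = 2/15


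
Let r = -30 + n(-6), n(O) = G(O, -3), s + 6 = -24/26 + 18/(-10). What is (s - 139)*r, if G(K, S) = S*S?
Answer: 201642/65 ≈ 3102.2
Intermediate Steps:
G(K, S) = S²
s = -567/65 (s = -6 + (-24/26 + 18/(-10)) = -6 + (-24*1/26 + 18*(-⅒)) = -6 + (-12/13 - 9/5) = -6 - 177/65 = -567/65 ≈ -8.7231)
n(O) = 9 (n(O) = (-3)² = 9)
r = -21 (r = -30 + 9 = -21)
(s - 139)*r = (-567/65 - 139)*(-21) = -9602/65*(-21) = 201642/65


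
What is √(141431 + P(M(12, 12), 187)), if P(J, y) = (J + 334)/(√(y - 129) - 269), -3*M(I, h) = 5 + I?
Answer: √(342401496 - 1272879*√58)/(3*√(269 - √58)) ≈ 376.07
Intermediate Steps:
M(I, h) = -5/3 - I/3 (M(I, h) = -(5 + I)/3 = -5/3 - I/3)
P(J, y) = (334 + J)/(-269 + √(-129 + y)) (P(J, y) = (334 + J)/(√(-129 + y) - 269) = (334 + J)/(-269 + √(-129 + y)))
√(141431 + P(M(12, 12), 187)) = √(141431 + (334 + (-5/3 - ⅓*12))/(-269 + √(-129 + 187))) = √(141431 + (334 + (-5/3 - 4))/(-269 + √58)) = √(141431 + (334 - 17/3)/(-269 + √58)) = √(141431 + (985/3)/(-269 + √58)) = √(141431 + 985/(3*(-269 + √58)))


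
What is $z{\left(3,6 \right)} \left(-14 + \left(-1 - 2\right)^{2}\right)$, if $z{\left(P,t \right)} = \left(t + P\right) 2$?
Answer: $-90$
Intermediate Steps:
$z{\left(P,t \right)} = 2 P + 2 t$ ($z{\left(P,t \right)} = \left(P + t\right) 2 = 2 P + 2 t$)
$z{\left(3,6 \right)} \left(-14 + \left(-1 - 2\right)^{2}\right) = \left(2 \cdot 3 + 2 \cdot 6\right) \left(-14 + \left(-1 - 2\right)^{2}\right) = \left(6 + 12\right) \left(-14 + \left(-3\right)^{2}\right) = 18 \left(-14 + 9\right) = 18 \left(-5\right) = -90$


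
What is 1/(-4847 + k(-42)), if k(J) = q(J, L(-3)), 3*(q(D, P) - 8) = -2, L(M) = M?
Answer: -3/14519 ≈ -0.00020663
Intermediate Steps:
q(D, P) = 22/3 (q(D, P) = 8 + (1/3)*(-2) = 8 - 2/3 = 22/3)
k(J) = 22/3
1/(-4847 + k(-42)) = 1/(-4847 + 22/3) = 1/(-14519/3) = -3/14519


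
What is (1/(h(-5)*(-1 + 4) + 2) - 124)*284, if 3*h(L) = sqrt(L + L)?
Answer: 284*(-124*sqrt(10) + 247*I)/(sqrt(10) - 2*I) ≈ -35175.0 - 64.149*I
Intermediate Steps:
h(L) = sqrt(2)*sqrt(L)/3 (h(L) = sqrt(L + L)/3 = sqrt(2*L)/3 = (sqrt(2)*sqrt(L))/3 = sqrt(2)*sqrt(L)/3)
(1/(h(-5)*(-1 + 4) + 2) - 124)*284 = (1/((sqrt(2)*sqrt(-5)/3)*(-1 + 4) + 2) - 124)*284 = (1/((sqrt(2)*(I*sqrt(5))/3)*3 + 2) - 124)*284 = (1/((I*sqrt(10)/3)*3 + 2) - 124)*284 = (1/(I*sqrt(10) + 2) - 124)*284 = (1/(2 + I*sqrt(10)) - 124)*284 = (-124 + 1/(2 + I*sqrt(10)))*284 = -35216 + 284/(2 + I*sqrt(10))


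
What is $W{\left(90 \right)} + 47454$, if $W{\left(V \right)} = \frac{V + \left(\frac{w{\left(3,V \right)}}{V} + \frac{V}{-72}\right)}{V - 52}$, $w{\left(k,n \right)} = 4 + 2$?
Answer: $\frac{108200449}{2280} \approx 47456.0$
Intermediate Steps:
$w{\left(k,n \right)} = 6$
$W{\left(V \right)} = \frac{\frac{6}{V} + \frac{71 V}{72}}{-52 + V}$ ($W{\left(V \right)} = \frac{V + \left(\frac{6}{V} + \frac{V}{-72}\right)}{V - 52} = \frac{V + \left(\frac{6}{V} + V \left(- \frac{1}{72}\right)\right)}{-52 + V} = \frac{V - \left(- \frac{6}{V} + \frac{V}{72}\right)}{-52 + V} = \frac{\frac{6}{V} + \frac{71 V}{72}}{-52 + V}$)
$W{\left(90 \right)} + 47454 = \frac{432 + 71 \cdot 90^{2}}{72 \cdot 90 \left(-52 + 90\right)} + 47454 = \frac{1}{72} \cdot \frac{1}{90} \cdot \frac{1}{38} \left(432 + 71 \cdot 8100\right) + 47454 = \frac{1}{72} \cdot \frac{1}{90} \cdot \frac{1}{38} \left(432 + 575100\right) + 47454 = \frac{1}{72} \cdot \frac{1}{90} \cdot \frac{1}{38} \cdot 575532 + 47454 = \frac{5329}{2280} + 47454 = \frac{108200449}{2280}$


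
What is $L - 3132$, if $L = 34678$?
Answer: $31546$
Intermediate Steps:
$L - 3132 = 34678 - 3132 = 31546$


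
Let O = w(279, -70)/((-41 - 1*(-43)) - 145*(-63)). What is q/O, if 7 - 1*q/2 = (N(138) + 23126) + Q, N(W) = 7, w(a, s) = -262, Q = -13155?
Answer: 91105027/131 ≈ 6.9546e+5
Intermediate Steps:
q = -19942 (q = 14 - 2*((7 + 23126) - 13155) = 14 - 2*(23133 - 13155) = 14 - 2*9978 = 14 - 19956 = -19942)
O = -262/9137 (O = -262/((-41 - 1*(-43)) - 145*(-63)) = -262/((-41 + 43) + 9135) = -262/(2 + 9135) = -262/9137 ≈ -0.028675)
q/O = -19942/(-262/9137) = -19942*(-9137/262) = 91105027/131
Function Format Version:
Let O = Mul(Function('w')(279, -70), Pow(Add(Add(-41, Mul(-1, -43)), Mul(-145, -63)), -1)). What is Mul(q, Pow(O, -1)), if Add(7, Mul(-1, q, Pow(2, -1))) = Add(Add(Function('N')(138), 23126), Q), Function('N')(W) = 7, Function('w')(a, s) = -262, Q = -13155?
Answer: Rational(91105027, 131) ≈ 6.9546e+5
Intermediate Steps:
q = -19942 (q = Add(14, Mul(-2, Add(Add(7, 23126), -13155))) = Add(14, Mul(-2, Add(23133, -13155))) = Add(14, Mul(-2, 9978)) = Add(14, -19956) = -19942)
O = Rational(-262, 9137) (O = Mul(-262, Pow(Add(Add(-41, Mul(-1, -43)), Mul(-145, -63)), -1)) = Mul(-262, Pow(Add(Add(-41, 43), 9135), -1)) = Mul(-262, Pow(Add(2, 9135), -1)) = Mul(-262, Pow(9137, -1)) = Mul(-262, Rational(1, 9137)) = Rational(-262, 9137) ≈ -0.028675)
Mul(q, Pow(O, -1)) = Mul(-19942, Pow(Rational(-262, 9137), -1)) = Mul(-19942, Rational(-9137, 262)) = Rational(91105027, 131)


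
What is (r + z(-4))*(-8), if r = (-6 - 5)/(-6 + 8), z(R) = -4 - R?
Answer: 44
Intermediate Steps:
r = -11/2 ≈ -5.5000
(r + z(-4))*(-8) = (-11/2 + (-4 - 1*(-4)))*(-8) = (-11/2 + (-4 + 4))*(-8) = (-11/2 + 0)*(-8) = -11/2*(-8) = 44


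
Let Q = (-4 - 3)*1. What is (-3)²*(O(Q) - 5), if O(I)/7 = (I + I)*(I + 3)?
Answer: 3483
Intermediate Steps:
Q = -7 (Q = -7*1 = -7)
O(I) = 14*I*(3 + I) (O(I) = 7*((I + I)*(I + 3)) = 7*((2*I)*(3 + I)) = 7*(2*I*(3 + I)) = 14*I*(3 + I))
(-3)²*(O(Q) - 5) = (-3)²*(14*(-7)*(3 - 7) - 5) = 9*(14*(-7)*(-4) - 5) = 9*(392 - 5) = 9*387 = 3483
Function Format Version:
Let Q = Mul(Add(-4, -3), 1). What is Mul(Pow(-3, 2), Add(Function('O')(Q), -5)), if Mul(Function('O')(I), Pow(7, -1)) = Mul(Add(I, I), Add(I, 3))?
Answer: 3483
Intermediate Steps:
Q = -7 (Q = Mul(-7, 1) = -7)
Function('O')(I) = Mul(14, I, Add(3, I)) (Function('O')(I) = Mul(7, Mul(Add(I, I), Add(I, 3))) = Mul(7, Mul(Mul(2, I), Add(3, I))) = Mul(7, Mul(2, I, Add(3, I))) = Mul(14, I, Add(3, I)))
Mul(Pow(-3, 2), Add(Function('O')(Q), -5)) = Mul(Pow(-3, 2), Add(Mul(14, -7, Add(3, -7)), -5)) = Mul(9, Add(Mul(14, -7, -4), -5)) = Mul(9, Add(392, -5)) = Mul(9, 387) = 3483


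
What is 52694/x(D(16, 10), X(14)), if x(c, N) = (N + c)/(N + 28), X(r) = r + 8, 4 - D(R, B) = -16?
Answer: 1317350/21 ≈ 62731.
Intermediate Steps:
D(R, B) = 20 (D(R, B) = 4 - 1*(-16) = 4 + 16 = 20)
X(r) = 8 + r
x(c, N) = (N + c)/(28 + N)
52694/x(D(16, 10), X(14)) = 52694/((((8 + 14) + 20)/(28 + (8 + 14)))) = 52694/(((22 + 20)/(28 + 22))) = 52694/((42/50)) = 52694/(((1/50)*42)) = 52694/(21/25) = 52694*(25/21) = 1317350/21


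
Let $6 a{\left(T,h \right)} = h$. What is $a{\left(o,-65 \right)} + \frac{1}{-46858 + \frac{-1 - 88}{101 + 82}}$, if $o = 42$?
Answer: $- \frac{557382793}{51450618} \approx -10.833$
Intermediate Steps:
$a{\left(T,h \right)} = \frac{h}{6}$
$a{\left(o,-65 \right)} + \frac{1}{-46858 + \frac{-1 - 88}{101 + 82}} = \frac{1}{6} \left(-65\right) + \frac{1}{-46858 + \frac{-1 - 88}{101 + 82}} = - \frac{65}{6} + \frac{1}{-46858 + \frac{1}{183} \left(-89\right)} = - \frac{65}{6} + \frac{1}{-46858 - \frac{89}{183}} = - \frac{65}{6} + \frac{1}{- \frac{8575103}{183}} = - \frac{65}{6} - \frac{183}{8575103} = - \frac{557382793}{51450618}$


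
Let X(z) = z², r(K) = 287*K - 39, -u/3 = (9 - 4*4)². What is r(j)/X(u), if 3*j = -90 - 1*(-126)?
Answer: 1135/7203 ≈ 0.15757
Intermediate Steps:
j = 12 (j = (-90 - 1*(-126))/3 = (-90 + 126)/3 = (⅓)*36 = 12)
u = -147 (u = -3*(9 - 4*4)² = -3*(9 - 16)² = -3*(-7)² = -3*49 = -147)
r(K) = -39 + 287*K
r(j)/X(u) = (-39 + 287*12)/((-147)²) = (-39 + 3444)/21609 = 3405*(1/21609) = 1135/7203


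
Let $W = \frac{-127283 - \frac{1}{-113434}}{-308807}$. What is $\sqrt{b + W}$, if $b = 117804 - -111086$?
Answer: $\frac{\sqrt{280859014360452674561755558}}{35029213238} \approx 478.42$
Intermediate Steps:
$W = \frac{14438219821}{35029213238}$ ($W = \left(-127283 - - \frac{1}{113434}\right) \left(- \frac{1}{308807}\right) = \left(-127283 + \frac{1}{113434}\right) \left(- \frac{1}{308807}\right) = \left(- \frac{14438219821}{113434}\right) \left(- \frac{1}{308807}\right) = \frac{14438219821}{35029213238} \approx 0.41218$)
$b = 228890$ ($b = 117804 + 111086 = 228890$)
$\sqrt{b + W} = \sqrt{228890 + \frac{14438219821}{35029213238}} = \sqrt{\frac{8017851056265641}{35029213238}} = \frac{\sqrt{280859014360452674561755558}}{35029213238}$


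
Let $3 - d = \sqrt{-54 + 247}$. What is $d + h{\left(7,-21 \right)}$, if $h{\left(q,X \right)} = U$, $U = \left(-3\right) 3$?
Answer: $-6 - \sqrt{193} \approx -19.892$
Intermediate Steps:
$U = -9$
$h{\left(q,X \right)} = -9$
$d = 3 - \sqrt{193}$ ($d = 3 - \sqrt{-54 + 247} = 3 - \sqrt{193} \approx -10.892$)
$d + h{\left(7,-21 \right)} = \left(3 - \sqrt{193}\right) - 9 = -6 - \sqrt{193}$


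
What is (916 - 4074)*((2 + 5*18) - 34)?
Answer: -183164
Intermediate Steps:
(916 - 4074)*((2 + 5*18) - 34) = -3158*((2 + 90) - 34) = -3158*(92 - 34) = -3158*58 = -183164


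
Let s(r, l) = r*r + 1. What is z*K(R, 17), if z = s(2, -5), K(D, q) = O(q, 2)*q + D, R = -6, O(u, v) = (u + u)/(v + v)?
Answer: 1385/2 ≈ 692.50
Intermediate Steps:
O(u, v) = u/v (O(u, v) = (2*u)/((2*v)) = (2*u)*(1/(2*v)) = u/v)
s(r, l) = 1 + r² (s(r, l) = r² + 1 = 1 + r²)
K(D, q) = D + q²/2 (K(D, q) = (q/2)*q + D = q²/2 + D = D + q²/2)
z = 5 (z = 1 + 2² = 1 + 4 = 5)
z*K(R, 17) = 5*(-6 + (½)*17²) = 5*(-6 + (½)*289) = 5*(-6 + 289/2) = 5*(277/2) = 1385/2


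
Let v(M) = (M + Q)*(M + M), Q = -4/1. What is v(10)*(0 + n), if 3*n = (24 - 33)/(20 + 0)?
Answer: -18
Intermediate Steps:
Q = -4 (Q = -4*1 = -4)
v(M) = 2*M*(-4 + M) (v(M) = (M - 4)*(M + M) = (-4 + M)*(2*M) = 2*M*(-4 + M))
n = -3/20 (n = ((24 - 33)/(20 + 0))/3 = (-9/20)/3 = (-9*1/20)/3 = (⅓)*(-9/20) = -3/20 ≈ -0.15000)
v(10)*(0 + n) = (2*10*(-4 + 10))*(0 - 3/20) = (2*10*6)*(-3/20) = 120*(-3/20) = -18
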